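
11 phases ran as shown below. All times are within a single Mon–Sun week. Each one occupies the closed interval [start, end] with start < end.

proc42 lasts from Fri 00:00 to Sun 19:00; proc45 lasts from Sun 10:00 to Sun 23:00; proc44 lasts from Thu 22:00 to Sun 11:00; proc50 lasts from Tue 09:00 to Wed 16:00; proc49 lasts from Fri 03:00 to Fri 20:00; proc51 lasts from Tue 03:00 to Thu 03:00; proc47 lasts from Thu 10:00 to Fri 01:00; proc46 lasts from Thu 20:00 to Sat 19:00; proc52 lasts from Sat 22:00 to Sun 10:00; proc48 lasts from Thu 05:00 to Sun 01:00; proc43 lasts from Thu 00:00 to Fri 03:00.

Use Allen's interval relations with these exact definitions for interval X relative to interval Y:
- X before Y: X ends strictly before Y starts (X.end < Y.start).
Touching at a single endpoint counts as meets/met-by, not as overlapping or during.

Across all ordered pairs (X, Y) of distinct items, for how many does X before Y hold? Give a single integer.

27

Checking all 110 ordered pairs for relation 'before'; matching pairs in alphabetical order:
(proc43, proc45): proc43 before proc45 ✓
(proc43, proc52): proc43 before proc52 ✓
(proc46, proc45): proc46 before proc45 ✓
(proc46, proc52): proc46 before proc52 ✓
(proc47, proc45): proc47 before proc45 ✓
(proc47, proc49): proc47 before proc49 ✓
(proc47, proc52): proc47 before proc52 ✓
(proc48, proc45): proc48 before proc45 ✓
(proc49, proc45): proc49 before proc45 ✓
(proc49, proc52): proc49 before proc52 ✓
(proc50, proc42): proc50 before proc42 ✓
(proc50, proc43): proc50 before proc43 ✓
(proc50, proc44): proc50 before proc44 ✓
(proc50, proc45): proc50 before proc45 ✓
(proc50, proc46): proc50 before proc46 ✓
(proc50, proc47): proc50 before proc47 ✓
(proc50, proc48): proc50 before proc48 ✓
(proc50, proc49): proc50 before proc49 ✓
(proc50, proc52): proc50 before proc52 ✓
(proc51, proc42): proc51 before proc42 ✓
(proc51, proc44): proc51 before proc44 ✓
(proc51, proc45): proc51 before proc45 ✓
(proc51, proc46): proc51 before proc46 ✓
(proc51, proc47): proc51 before proc47 ✓
... plus 3 further pairs not listed.
Count: 27.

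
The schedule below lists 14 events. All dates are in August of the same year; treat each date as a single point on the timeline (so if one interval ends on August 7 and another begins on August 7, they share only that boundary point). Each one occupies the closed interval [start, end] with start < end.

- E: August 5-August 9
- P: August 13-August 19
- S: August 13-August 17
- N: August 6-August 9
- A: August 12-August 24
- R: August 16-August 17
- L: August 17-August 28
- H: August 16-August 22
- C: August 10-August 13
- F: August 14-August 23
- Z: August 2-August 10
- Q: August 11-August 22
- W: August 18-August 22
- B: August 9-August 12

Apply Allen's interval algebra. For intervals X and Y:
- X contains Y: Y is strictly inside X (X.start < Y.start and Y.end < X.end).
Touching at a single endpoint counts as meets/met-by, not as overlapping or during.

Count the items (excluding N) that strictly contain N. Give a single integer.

1

Target N = [August 6, August 9].
A [August 12, August 24] → after → no.
B [August 9, August 12] → met-by → no.
C [August 10, August 13] → after → no.
E [August 5, August 9] → finished-by → no.
F [August 14, August 23] → after → no.
H [August 16, August 22] → after → no.
L [August 17, August 28] → after → no.
P [August 13, August 19] → after → no.
Q [August 11, August 22] → after → no.
R [August 16, August 17] → after → no.
S [August 13, August 17] → after → no.
W [August 18, August 22] → after → no.
Z [August 2, August 10] → contains → counts.
Total: 1.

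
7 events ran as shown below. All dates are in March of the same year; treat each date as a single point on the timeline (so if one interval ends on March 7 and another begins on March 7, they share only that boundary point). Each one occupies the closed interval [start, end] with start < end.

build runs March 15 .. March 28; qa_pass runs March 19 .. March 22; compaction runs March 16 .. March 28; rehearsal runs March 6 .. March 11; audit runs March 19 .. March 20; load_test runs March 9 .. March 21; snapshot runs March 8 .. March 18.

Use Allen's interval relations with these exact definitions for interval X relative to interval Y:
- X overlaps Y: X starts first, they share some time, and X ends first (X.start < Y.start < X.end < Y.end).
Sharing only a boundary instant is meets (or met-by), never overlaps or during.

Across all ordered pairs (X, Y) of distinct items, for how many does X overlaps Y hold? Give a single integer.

Checking all 42 ordered pairs for relation 'overlaps'; matching pairs in alphabetical order:
(load_test, build): load_test overlaps build ✓
(load_test, compaction): load_test overlaps compaction ✓
(load_test, qa_pass): load_test overlaps qa_pass ✓
(rehearsal, load_test): rehearsal overlaps load_test ✓
(rehearsal, snapshot): rehearsal overlaps snapshot ✓
(snapshot, build): snapshot overlaps build ✓
(snapshot, compaction): snapshot overlaps compaction ✓
(snapshot, load_test): snapshot overlaps load_test ✓
Count: 8.

8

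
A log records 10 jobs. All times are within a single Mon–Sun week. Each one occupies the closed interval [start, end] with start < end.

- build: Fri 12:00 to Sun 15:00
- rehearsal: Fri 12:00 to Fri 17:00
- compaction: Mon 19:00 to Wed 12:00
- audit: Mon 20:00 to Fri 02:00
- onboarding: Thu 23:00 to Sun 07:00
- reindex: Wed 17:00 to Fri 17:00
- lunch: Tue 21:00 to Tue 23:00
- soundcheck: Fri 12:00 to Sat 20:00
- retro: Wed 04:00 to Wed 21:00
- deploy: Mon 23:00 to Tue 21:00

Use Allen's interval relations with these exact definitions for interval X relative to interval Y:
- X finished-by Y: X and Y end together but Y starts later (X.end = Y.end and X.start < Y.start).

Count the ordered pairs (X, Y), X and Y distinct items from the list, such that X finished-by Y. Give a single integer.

1

Checking all 90 ordered pairs for relation 'finished-by'; matching pairs in alphabetical order:
(reindex, rehearsal): reindex finished-by rehearsal ✓
Count: 1.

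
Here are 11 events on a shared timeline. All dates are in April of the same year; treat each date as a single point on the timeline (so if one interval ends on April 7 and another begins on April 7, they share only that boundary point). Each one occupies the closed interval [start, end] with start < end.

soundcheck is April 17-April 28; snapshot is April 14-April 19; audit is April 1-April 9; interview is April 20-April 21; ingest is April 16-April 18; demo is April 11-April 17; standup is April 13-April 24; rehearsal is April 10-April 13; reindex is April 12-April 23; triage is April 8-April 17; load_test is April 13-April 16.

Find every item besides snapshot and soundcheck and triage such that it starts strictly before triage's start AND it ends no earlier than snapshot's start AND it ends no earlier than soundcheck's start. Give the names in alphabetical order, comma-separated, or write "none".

none

Conditions: its start is strictly before triage's start (X.start < April 8) AND its end is no earlier than snapshot's start (X.end >= April 14) AND its end is no earlier than soundcheck's start (X.end >= April 17).
audit: start April 1 < April 8? ✓; end April 9 >= April 14? ✗; end April 9 >= April 17? ✗ → no.
demo: start April 11 < April 8? ✗; end April 17 >= April 14? ✓; end April 17 >= April 17? ✓ → no.
ingest: start April 16 < April 8? ✗; end April 18 >= April 14? ✓; end April 18 >= April 17? ✓ → no.
interview: start April 20 < April 8? ✗; end April 21 >= April 14? ✓; end April 21 >= April 17? ✓ → no.
load_test: start April 13 < April 8? ✗; end April 16 >= April 14? ✓; end April 16 >= April 17? ✗ → no.
rehearsal: start April 10 < April 8? ✗; end April 13 >= April 14? ✗; end April 13 >= April 17? ✗ → no.
reindex: start April 12 < April 8? ✗; end April 23 >= April 14? ✓; end April 23 >= April 17? ✓ → no.
standup: start April 13 < April 8? ✗; end April 24 >= April 14? ✓; end April 24 >= April 17? ✓ → no.
Result: none.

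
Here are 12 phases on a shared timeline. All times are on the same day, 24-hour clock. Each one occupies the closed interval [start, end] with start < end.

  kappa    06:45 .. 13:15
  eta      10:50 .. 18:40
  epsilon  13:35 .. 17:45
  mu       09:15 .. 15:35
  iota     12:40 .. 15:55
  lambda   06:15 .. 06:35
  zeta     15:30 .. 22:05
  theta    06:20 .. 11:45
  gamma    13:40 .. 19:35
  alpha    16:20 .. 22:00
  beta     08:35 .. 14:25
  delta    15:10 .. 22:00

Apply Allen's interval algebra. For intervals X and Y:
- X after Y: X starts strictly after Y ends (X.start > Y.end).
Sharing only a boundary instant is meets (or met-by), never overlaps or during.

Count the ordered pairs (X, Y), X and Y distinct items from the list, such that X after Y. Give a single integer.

26

Checking all 132 ordered pairs for relation 'after'; matching pairs in alphabetical order:
(alpha, beta): alpha after beta ✓
(alpha, iota): alpha after iota ✓
(alpha, kappa): alpha after kappa ✓
(alpha, lambda): alpha after lambda ✓
(alpha, mu): alpha after mu ✓
(alpha, theta): alpha after theta ✓
(beta, lambda): beta after lambda ✓
(delta, beta): delta after beta ✓
(delta, kappa): delta after kappa ✓
(delta, lambda): delta after lambda ✓
(delta, theta): delta after theta ✓
(epsilon, kappa): epsilon after kappa ✓
(epsilon, lambda): epsilon after lambda ✓
(epsilon, theta): epsilon after theta ✓
(eta, lambda): eta after lambda ✓
(gamma, kappa): gamma after kappa ✓
(gamma, lambda): gamma after lambda ✓
(gamma, theta): gamma after theta ✓
(iota, lambda): iota after lambda ✓
(iota, theta): iota after theta ✓
(kappa, lambda): kappa after lambda ✓
(mu, lambda): mu after lambda ✓
(zeta, beta): zeta after beta ✓
(zeta, kappa): zeta after kappa ✓
... plus 2 further pairs not listed.
Count: 26.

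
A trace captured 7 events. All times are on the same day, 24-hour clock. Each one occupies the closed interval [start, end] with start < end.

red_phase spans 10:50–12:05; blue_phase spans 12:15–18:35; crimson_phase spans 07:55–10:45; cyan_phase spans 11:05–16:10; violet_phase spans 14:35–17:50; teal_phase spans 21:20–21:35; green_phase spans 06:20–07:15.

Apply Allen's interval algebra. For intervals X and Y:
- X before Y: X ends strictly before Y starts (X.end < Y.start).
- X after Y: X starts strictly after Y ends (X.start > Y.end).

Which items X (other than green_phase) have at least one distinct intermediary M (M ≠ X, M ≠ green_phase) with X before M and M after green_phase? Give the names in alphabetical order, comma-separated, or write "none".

blue_phase, crimson_phase, cyan_phase, red_phase, violet_phase

Target green_phase = [06:20, 07:15].
Intermediaries M with M after green_phase: blue_phase, crimson_phase, cyan_phase, red_phase, teal_phase, violet_phase.
Via blue_phase — items with X before blue_phase: crimson_phase, red_phase.
Via crimson_phase — items with X before crimson_phase: none.
Via cyan_phase — items with X before cyan_phase: crimson_phase.
Via red_phase — items with X before red_phase: crimson_phase.
Via teal_phase — items with X before teal_phase: blue_phase, crimson_phase, cyan_phase, red_phase, violet_phase.
Via violet_phase — items with X before violet_phase: crimson_phase, red_phase.
Union: blue_phase, crimson_phase, cyan_phase, red_phase, violet_phase.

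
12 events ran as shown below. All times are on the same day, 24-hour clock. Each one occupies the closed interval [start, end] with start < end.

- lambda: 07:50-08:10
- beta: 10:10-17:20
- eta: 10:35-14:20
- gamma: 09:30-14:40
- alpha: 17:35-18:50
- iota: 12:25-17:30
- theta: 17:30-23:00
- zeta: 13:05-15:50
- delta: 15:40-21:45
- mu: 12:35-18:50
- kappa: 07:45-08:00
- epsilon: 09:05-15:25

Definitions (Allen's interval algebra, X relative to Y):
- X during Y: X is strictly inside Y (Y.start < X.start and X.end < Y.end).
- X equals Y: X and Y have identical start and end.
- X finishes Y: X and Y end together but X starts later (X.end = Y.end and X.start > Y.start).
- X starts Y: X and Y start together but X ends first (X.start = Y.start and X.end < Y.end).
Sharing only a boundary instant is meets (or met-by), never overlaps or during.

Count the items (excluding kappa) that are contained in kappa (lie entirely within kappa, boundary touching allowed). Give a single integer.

0

Target kappa = [07:45, 08:00].
alpha [17:35, 18:50] → after → no.
beta [10:10, 17:20] → after → no.
delta [15:40, 21:45] → after → no.
epsilon [09:05, 15:25] → after → no.
eta [10:35, 14:20] → after → no.
gamma [09:30, 14:40] → after → no.
iota [12:25, 17:30] → after → no.
lambda [07:50, 08:10] → overlapped-by → no.
mu [12:35, 18:50] → after → no.
theta [17:30, 23:00] → after → no.
zeta [13:05, 15:50] → after → no.
Total: 0.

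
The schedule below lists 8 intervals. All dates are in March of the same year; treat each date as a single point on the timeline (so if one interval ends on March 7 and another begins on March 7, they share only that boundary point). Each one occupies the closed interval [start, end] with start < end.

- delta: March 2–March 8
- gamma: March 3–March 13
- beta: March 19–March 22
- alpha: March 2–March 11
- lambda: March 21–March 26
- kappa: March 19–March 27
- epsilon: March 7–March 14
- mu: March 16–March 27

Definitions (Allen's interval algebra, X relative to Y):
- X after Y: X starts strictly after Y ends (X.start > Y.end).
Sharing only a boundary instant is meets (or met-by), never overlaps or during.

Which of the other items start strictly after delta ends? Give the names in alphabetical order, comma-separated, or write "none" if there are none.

Target delta = [March 2, March 8].
alpha [March 2, March 11] → started-by → no.
beta [March 19, March 22] → after → yes.
epsilon [March 7, March 14] → overlapped-by → no.
gamma [March 3, March 13] → overlapped-by → no.
kappa [March 19, March 27] → after → yes.
lambda [March 21, March 26] → after → yes.
mu [March 16, March 27] → after → yes.
Result: beta, kappa, lambda, mu.

beta, kappa, lambda, mu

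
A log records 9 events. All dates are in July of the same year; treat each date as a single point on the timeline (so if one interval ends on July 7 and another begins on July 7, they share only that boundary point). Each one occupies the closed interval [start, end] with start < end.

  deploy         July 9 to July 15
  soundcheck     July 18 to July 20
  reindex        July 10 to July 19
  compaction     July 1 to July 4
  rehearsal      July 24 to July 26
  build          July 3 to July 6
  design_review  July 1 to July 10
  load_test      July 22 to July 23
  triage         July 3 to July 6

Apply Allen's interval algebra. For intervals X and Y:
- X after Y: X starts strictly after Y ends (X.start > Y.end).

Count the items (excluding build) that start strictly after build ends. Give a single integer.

5

Target build = [July 3, July 6].
compaction [July 1, July 4] → overlaps → no.
deploy [July 9, July 15] → after → counts.
design_review [July 1, July 10] → contains → no.
load_test [July 22, July 23] → after → counts.
rehearsal [July 24, July 26] → after → counts.
reindex [July 10, July 19] → after → counts.
soundcheck [July 18, July 20] → after → counts.
triage [July 3, July 6] → equals → no.
Total: 5.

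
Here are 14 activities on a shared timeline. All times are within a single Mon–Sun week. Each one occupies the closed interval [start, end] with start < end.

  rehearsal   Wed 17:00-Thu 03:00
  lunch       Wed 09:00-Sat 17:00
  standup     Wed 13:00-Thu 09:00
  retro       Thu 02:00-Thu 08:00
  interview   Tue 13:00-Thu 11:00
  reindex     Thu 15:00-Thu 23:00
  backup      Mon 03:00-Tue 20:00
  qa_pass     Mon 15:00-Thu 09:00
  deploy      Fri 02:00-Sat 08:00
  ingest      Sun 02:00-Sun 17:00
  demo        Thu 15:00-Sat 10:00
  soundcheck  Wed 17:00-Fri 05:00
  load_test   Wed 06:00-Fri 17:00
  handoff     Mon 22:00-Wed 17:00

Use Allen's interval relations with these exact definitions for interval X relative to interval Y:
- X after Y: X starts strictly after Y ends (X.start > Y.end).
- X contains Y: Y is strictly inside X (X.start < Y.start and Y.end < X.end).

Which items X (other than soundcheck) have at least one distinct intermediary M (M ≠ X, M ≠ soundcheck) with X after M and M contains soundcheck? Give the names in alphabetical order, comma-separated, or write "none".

ingest

Target soundcheck = [Wed 17:00, Fri 05:00].
Intermediaries M with M contains soundcheck: load_test, lunch.
Via load_test — items with X after load_test: ingest.
Via lunch — items with X after lunch: ingest.
Union: ingest.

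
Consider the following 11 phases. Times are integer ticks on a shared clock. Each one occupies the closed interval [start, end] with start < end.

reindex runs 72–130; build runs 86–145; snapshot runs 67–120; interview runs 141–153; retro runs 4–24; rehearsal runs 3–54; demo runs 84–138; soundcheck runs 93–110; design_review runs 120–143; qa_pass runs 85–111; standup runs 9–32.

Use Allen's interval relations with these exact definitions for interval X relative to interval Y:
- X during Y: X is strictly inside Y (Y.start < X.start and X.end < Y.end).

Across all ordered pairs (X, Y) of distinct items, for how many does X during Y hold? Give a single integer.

11

Checking all 110 ordered pairs for relation 'during'; matching pairs in alphabetical order:
(design_review, build): design_review during build ✓
(qa_pass, demo): qa_pass during demo ✓
(qa_pass, reindex): qa_pass during reindex ✓
(qa_pass, snapshot): qa_pass during snapshot ✓
(retro, rehearsal): retro during rehearsal ✓
(soundcheck, build): soundcheck during build ✓
(soundcheck, demo): soundcheck during demo ✓
(soundcheck, qa_pass): soundcheck during qa_pass ✓
(soundcheck, reindex): soundcheck during reindex ✓
(soundcheck, snapshot): soundcheck during snapshot ✓
(standup, rehearsal): standup during rehearsal ✓
Count: 11.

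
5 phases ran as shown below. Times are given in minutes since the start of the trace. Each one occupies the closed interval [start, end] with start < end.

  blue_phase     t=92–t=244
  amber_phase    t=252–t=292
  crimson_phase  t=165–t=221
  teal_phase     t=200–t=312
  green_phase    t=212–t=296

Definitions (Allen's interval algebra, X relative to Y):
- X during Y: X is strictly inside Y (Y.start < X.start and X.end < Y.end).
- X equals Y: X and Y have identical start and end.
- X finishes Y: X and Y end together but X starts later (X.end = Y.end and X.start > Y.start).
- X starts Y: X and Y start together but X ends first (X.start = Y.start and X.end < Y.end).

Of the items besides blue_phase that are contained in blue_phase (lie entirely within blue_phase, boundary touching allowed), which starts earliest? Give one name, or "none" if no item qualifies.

Target blue_phase = [t=92, t=244].
amber_phase [t=252, t=292] → after → excluded.
crimson_phase [t=165, t=221] → during → candidate.
green_phase [t=212, t=296] → overlapped-by → excluded.
teal_phase [t=200, t=312] → overlapped-by → excluded.
Among candidates, earliest start is t=165 → crimson_phase.

crimson_phase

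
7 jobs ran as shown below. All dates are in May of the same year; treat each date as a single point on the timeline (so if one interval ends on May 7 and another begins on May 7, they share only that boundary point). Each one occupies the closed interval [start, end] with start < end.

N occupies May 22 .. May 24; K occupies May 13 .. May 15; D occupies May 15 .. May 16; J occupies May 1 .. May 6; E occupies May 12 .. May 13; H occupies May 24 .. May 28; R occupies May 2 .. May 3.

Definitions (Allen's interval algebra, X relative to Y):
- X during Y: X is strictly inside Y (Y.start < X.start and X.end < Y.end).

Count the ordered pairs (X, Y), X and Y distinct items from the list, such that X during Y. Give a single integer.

1

Checking all 42 ordered pairs for relation 'during'; matching pairs in alphabetical order:
(R, J): R during J ✓
Count: 1.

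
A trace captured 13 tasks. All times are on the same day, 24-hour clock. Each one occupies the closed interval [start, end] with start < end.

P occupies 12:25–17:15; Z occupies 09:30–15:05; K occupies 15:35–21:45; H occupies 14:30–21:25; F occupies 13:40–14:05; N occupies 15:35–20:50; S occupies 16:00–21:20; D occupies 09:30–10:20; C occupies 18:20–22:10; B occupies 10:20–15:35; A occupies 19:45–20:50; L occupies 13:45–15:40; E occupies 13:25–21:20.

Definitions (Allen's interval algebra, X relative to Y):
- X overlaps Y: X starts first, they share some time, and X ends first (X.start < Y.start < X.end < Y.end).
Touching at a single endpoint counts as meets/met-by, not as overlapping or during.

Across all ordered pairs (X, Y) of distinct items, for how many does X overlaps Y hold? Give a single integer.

27

Checking all 156 ordered pairs for relation 'overlaps'; matching pairs in alphabetical order:
(B, E): B overlaps E ✓
(B, H): B overlaps H ✓
(B, L): B overlaps L ✓
(B, P): B overlaps P ✓
(E, C): E overlaps C ✓
(E, H): E overlaps H ✓
(E, K): E overlaps K ✓
(F, L): F overlaps L ✓
(H, C): H overlaps C ✓
(H, K): H overlaps K ✓
(K, C): K overlaps C ✓
(L, H): L overlaps H ✓
(L, K): L overlaps K ✓
(L, N): L overlaps N ✓
(N, C): N overlaps C ✓
(N, S): N overlaps S ✓
(P, E): P overlaps E ✓
(P, H): P overlaps H ✓
(P, K): P overlaps K ✓
(P, N): P overlaps N ✓
(P, S): P overlaps S ✓
(S, C): S overlaps C ✓
(Z, B): Z overlaps B ✓
(Z, E): Z overlaps E ✓
... plus 3 further pairs not listed.
Count: 27.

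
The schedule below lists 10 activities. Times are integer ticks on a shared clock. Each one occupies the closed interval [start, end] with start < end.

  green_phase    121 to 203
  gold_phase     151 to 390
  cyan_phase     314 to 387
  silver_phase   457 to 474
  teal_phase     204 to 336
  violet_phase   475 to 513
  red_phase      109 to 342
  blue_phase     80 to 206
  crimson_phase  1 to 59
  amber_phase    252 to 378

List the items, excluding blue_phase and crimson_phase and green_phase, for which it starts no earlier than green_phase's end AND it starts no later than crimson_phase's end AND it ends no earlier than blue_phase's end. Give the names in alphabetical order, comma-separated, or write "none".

Conditions: its start is no earlier than green_phase's end (X.start >= 203) AND its start is no later than crimson_phase's end (X.start <= 59) AND its end is no earlier than blue_phase's end (X.end >= 206).
amber_phase: start 252 >= 203? ✓; start 252 <= 59? ✗; end 378 >= 206? ✓ → no.
cyan_phase: start 314 >= 203? ✓; start 314 <= 59? ✗; end 387 >= 206? ✓ → no.
gold_phase: start 151 >= 203? ✗; start 151 <= 59? ✗; end 390 >= 206? ✓ → no.
red_phase: start 109 >= 203? ✗; start 109 <= 59? ✗; end 342 >= 206? ✓ → no.
silver_phase: start 457 >= 203? ✓; start 457 <= 59? ✗; end 474 >= 206? ✓ → no.
teal_phase: start 204 >= 203? ✓; start 204 <= 59? ✗; end 336 >= 206? ✓ → no.
violet_phase: start 475 >= 203? ✓; start 475 <= 59? ✗; end 513 >= 206? ✓ → no.
Result: none.

none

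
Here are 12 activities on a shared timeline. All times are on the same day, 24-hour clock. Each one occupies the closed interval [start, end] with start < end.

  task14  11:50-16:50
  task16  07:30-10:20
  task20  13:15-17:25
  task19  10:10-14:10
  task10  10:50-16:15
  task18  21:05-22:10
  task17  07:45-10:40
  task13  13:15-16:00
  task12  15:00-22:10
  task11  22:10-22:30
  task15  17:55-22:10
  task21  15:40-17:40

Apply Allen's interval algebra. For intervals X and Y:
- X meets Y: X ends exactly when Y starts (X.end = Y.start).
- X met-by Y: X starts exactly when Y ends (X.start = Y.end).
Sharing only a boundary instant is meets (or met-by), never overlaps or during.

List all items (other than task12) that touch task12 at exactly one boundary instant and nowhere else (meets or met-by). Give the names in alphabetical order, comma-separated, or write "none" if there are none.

Target task12 = [15:00, 22:10].
task10 [10:50, 16:15] → overlaps → no.
task11 [22:10, 22:30] → met-by → yes.
task13 [13:15, 16:00] → overlaps → no.
task14 [11:50, 16:50] → overlaps → no.
task15 [17:55, 22:10] → finishes → no.
task16 [07:30, 10:20] → before → no.
task17 [07:45, 10:40] → before → no.
task18 [21:05, 22:10] → finishes → no.
task19 [10:10, 14:10] → before → no.
task20 [13:15, 17:25] → overlaps → no.
task21 [15:40, 17:40] → during → no.
Result: task11.

task11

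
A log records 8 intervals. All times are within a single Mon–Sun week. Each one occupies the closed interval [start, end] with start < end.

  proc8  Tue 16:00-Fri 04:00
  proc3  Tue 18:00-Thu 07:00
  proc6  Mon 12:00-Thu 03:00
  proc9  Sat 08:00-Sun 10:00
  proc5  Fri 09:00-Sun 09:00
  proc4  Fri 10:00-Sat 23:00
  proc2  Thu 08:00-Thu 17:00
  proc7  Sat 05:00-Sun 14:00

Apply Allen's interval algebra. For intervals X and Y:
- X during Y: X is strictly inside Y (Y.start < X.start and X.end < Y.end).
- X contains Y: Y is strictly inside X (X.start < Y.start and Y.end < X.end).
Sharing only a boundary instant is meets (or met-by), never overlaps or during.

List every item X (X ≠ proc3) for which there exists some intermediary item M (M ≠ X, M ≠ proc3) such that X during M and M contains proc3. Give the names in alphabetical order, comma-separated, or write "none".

proc2

Target proc3 = [Tue 18:00, Thu 07:00].
Intermediaries M with M contains proc3: proc8.
Via proc8 — items with X during proc8: proc2.
Union: proc2.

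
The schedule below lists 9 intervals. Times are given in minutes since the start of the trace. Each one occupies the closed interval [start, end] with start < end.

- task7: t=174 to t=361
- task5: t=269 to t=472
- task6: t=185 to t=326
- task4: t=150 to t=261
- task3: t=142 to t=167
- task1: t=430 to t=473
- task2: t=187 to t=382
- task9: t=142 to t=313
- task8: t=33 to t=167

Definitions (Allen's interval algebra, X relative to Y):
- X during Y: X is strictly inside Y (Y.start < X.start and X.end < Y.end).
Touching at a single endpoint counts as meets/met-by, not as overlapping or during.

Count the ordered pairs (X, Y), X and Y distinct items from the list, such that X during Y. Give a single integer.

Checking all 72 ordered pairs for relation 'during'; matching pairs in alphabetical order:
(task4, task9): task4 during task9 ✓
(task6, task7): task6 during task7 ✓
Count: 2.

2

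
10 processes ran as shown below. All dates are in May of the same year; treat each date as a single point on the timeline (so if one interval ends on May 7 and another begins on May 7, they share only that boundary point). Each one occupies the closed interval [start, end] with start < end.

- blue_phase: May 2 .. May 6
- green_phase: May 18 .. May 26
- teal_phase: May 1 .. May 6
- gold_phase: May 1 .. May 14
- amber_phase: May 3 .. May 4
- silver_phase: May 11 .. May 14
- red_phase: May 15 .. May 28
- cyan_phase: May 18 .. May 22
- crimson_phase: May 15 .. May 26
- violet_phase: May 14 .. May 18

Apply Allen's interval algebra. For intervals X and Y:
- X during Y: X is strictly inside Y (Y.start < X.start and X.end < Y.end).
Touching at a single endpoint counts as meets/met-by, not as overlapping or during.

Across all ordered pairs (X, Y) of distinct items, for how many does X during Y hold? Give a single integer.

7

Checking all 90 ordered pairs for relation 'during'; matching pairs in alphabetical order:
(amber_phase, blue_phase): amber_phase during blue_phase ✓
(amber_phase, gold_phase): amber_phase during gold_phase ✓
(amber_phase, teal_phase): amber_phase during teal_phase ✓
(blue_phase, gold_phase): blue_phase during gold_phase ✓
(cyan_phase, crimson_phase): cyan_phase during crimson_phase ✓
(cyan_phase, red_phase): cyan_phase during red_phase ✓
(green_phase, red_phase): green_phase during red_phase ✓
Count: 7.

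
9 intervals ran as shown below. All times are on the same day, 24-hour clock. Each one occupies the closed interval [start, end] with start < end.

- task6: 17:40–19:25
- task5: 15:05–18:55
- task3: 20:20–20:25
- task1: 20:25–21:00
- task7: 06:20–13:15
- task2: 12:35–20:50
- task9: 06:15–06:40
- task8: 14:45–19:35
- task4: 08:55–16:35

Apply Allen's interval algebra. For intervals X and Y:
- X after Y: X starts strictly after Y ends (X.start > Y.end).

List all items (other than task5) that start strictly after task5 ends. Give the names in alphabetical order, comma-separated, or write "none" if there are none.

task1, task3

Target task5 = [15:05, 18:55].
task1 [20:25, 21:00] → after → yes.
task2 [12:35, 20:50] → contains → no.
task3 [20:20, 20:25] → after → yes.
task4 [08:55, 16:35] → overlaps → no.
task6 [17:40, 19:25] → overlapped-by → no.
task7 [06:20, 13:15] → before → no.
task8 [14:45, 19:35] → contains → no.
task9 [06:15, 06:40] → before → no.
Result: task1, task3.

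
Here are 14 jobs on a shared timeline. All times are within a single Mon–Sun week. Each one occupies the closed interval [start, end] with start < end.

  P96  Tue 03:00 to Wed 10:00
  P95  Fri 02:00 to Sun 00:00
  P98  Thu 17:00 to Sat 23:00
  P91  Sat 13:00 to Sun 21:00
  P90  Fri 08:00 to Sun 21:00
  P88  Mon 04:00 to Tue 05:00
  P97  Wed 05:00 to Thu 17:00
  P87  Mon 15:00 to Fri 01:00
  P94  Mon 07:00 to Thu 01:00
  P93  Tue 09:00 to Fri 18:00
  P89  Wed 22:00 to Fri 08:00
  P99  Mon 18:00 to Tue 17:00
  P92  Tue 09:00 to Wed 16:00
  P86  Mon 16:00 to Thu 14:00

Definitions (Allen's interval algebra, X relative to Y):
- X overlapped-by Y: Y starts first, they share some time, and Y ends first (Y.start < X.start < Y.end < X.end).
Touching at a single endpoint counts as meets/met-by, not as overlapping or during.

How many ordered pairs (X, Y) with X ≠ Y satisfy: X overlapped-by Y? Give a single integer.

Checking all 182 ordered pairs for relation 'overlapped-by'; matching pairs in alphabetical order:
(P86, P88): P86 overlapped-by P88 ✓
(P86, P94): P86 overlapped-by P94 ✓
(P87, P88): P87 overlapped-by P88 ✓
(P87, P94): P87 overlapped-by P94 ✓
(P89, P86): P89 overlapped-by P86 ✓
(P89, P87): P89 overlapped-by P87 ✓
(P89, P94): P89 overlapped-by P94 ✓
(P89, P97): P89 overlapped-by P97 ✓
(P90, P93): P90 overlapped-by P93 ✓
(P90, P95): P90 overlapped-by P95 ✓
(P90, P98): P90 overlapped-by P98 ✓
(P91, P95): P91 overlapped-by P95 ✓
(P91, P98): P91 overlapped-by P98 ✓
(P92, P96): P92 overlapped-by P96 ✓
(P92, P99): P92 overlapped-by P99 ✓
(P93, P86): P93 overlapped-by P86 ✓
(P93, P87): P93 overlapped-by P87 ✓
(P93, P94): P93 overlapped-by P94 ✓
(P93, P96): P93 overlapped-by P96 ✓
(P93, P99): P93 overlapped-by P99 ✓
(P94, P88): P94 overlapped-by P88 ✓
(P95, P89): P95 overlapped-by P89 ✓
(P95, P93): P95 overlapped-by P93 ✓
(P95, P98): P95 overlapped-by P98 ✓
... plus 10 further pairs not listed.
Count: 34.

34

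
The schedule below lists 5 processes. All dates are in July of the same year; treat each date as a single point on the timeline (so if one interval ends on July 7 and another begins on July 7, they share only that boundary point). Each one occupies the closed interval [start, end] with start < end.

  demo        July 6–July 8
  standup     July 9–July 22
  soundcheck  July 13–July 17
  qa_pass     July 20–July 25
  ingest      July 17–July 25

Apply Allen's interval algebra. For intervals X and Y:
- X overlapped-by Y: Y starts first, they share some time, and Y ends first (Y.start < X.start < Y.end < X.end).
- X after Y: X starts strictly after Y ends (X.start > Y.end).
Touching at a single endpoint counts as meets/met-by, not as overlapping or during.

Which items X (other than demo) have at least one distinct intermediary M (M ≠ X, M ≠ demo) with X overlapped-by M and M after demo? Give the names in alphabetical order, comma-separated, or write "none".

Target demo = [July 6, July 8].
Intermediaries M with M after demo: ingest, qa_pass, soundcheck, standup.
Via ingest — items with X overlapped-by ingest: none.
Via qa_pass — items with X overlapped-by qa_pass: none.
Via soundcheck — items with X overlapped-by soundcheck: none.
Via standup — items with X overlapped-by standup: ingest, qa_pass.
Union: ingest, qa_pass.

ingest, qa_pass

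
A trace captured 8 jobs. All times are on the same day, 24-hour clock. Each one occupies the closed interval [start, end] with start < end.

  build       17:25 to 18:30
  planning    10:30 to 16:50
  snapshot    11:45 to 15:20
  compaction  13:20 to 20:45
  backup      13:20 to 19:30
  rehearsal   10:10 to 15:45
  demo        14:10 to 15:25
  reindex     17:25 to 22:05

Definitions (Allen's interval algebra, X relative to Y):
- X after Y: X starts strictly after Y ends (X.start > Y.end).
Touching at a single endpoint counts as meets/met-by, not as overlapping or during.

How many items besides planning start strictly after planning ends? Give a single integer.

2

Target planning = [10:30, 16:50].
backup [13:20, 19:30] → overlapped-by → no.
build [17:25, 18:30] → after → counts.
compaction [13:20, 20:45] → overlapped-by → no.
demo [14:10, 15:25] → during → no.
rehearsal [10:10, 15:45] → overlaps → no.
reindex [17:25, 22:05] → after → counts.
snapshot [11:45, 15:20] → during → no.
Total: 2.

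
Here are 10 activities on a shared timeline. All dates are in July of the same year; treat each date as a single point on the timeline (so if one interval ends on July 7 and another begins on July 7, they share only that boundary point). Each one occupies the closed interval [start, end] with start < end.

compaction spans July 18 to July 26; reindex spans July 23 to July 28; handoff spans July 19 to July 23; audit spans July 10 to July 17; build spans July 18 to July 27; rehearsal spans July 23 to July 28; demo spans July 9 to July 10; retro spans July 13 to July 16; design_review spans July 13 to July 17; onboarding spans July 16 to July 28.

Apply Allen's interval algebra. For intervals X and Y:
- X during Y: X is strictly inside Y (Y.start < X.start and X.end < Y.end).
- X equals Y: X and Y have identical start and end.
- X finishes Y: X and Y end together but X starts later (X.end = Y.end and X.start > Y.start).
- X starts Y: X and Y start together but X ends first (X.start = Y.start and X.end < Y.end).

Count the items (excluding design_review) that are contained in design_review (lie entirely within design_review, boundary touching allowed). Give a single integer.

1

Target design_review = [July 13, July 17].
audit [July 10, July 17] → finished-by → no.
build [July 18, July 27] → after → no.
compaction [July 18, July 26] → after → no.
demo [July 9, July 10] → before → no.
handoff [July 19, July 23] → after → no.
onboarding [July 16, July 28] → overlapped-by → no.
rehearsal [July 23, July 28] → after → no.
reindex [July 23, July 28] → after → no.
retro [July 13, July 16] → starts → counts.
Total: 1.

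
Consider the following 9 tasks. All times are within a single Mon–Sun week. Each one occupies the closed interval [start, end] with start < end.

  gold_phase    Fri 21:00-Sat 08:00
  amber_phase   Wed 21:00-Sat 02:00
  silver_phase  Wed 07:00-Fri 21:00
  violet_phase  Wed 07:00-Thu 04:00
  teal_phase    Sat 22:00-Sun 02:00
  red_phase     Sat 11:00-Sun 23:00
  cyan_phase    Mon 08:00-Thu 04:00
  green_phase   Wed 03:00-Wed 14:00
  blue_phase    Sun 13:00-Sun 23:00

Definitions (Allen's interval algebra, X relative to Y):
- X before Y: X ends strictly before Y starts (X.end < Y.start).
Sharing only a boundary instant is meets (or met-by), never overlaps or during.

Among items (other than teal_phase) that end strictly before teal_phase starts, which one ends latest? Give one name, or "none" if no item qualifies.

gold_phase

Target teal_phase = [Sat 22:00, Sun 02:00].
amber_phase [Wed 21:00, Sat 02:00] → before → candidate.
blue_phase [Sun 13:00, Sun 23:00] → after → excluded.
cyan_phase [Mon 08:00, Thu 04:00] → before → candidate.
gold_phase [Fri 21:00, Sat 08:00] → before → candidate.
green_phase [Wed 03:00, Wed 14:00] → before → candidate.
red_phase [Sat 11:00, Sun 23:00] → contains → excluded.
silver_phase [Wed 07:00, Fri 21:00] → before → candidate.
violet_phase [Wed 07:00, Thu 04:00] → before → candidate.
Among candidates, latest end is Sat 08:00 → gold_phase.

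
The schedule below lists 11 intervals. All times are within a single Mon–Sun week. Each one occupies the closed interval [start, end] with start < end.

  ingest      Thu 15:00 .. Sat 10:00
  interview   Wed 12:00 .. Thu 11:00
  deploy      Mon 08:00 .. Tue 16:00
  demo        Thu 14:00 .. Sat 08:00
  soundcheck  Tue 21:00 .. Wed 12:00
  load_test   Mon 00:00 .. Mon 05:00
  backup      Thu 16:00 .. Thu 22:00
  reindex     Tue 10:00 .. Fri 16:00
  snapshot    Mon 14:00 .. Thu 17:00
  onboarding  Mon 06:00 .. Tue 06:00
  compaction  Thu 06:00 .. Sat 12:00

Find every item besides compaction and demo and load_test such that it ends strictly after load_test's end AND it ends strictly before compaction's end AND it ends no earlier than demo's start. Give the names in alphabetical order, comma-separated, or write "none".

backup, ingest, reindex, snapshot

Conditions: its end is strictly after load_test's end (X.end > Mon 05:00) AND its end is strictly before compaction's end (X.end < Sat 12:00) AND its end is no earlier than demo's start (X.end >= Thu 14:00).
backup: end Thu 22:00 > Mon 05:00? ✓; end Thu 22:00 < Sat 12:00? ✓; end Thu 22:00 >= Thu 14:00? ✓ → yes.
deploy: end Tue 16:00 > Mon 05:00? ✓; end Tue 16:00 < Sat 12:00? ✓; end Tue 16:00 >= Thu 14:00? ✗ → no.
ingest: end Sat 10:00 > Mon 05:00? ✓; end Sat 10:00 < Sat 12:00? ✓; end Sat 10:00 >= Thu 14:00? ✓ → yes.
interview: end Thu 11:00 > Mon 05:00? ✓; end Thu 11:00 < Sat 12:00? ✓; end Thu 11:00 >= Thu 14:00? ✗ → no.
onboarding: end Tue 06:00 > Mon 05:00? ✓; end Tue 06:00 < Sat 12:00? ✓; end Tue 06:00 >= Thu 14:00? ✗ → no.
reindex: end Fri 16:00 > Mon 05:00? ✓; end Fri 16:00 < Sat 12:00? ✓; end Fri 16:00 >= Thu 14:00? ✓ → yes.
snapshot: end Thu 17:00 > Mon 05:00? ✓; end Thu 17:00 < Sat 12:00? ✓; end Thu 17:00 >= Thu 14:00? ✓ → yes.
soundcheck: end Wed 12:00 > Mon 05:00? ✓; end Wed 12:00 < Sat 12:00? ✓; end Wed 12:00 >= Thu 14:00? ✗ → no.
Result: backup, ingest, reindex, snapshot.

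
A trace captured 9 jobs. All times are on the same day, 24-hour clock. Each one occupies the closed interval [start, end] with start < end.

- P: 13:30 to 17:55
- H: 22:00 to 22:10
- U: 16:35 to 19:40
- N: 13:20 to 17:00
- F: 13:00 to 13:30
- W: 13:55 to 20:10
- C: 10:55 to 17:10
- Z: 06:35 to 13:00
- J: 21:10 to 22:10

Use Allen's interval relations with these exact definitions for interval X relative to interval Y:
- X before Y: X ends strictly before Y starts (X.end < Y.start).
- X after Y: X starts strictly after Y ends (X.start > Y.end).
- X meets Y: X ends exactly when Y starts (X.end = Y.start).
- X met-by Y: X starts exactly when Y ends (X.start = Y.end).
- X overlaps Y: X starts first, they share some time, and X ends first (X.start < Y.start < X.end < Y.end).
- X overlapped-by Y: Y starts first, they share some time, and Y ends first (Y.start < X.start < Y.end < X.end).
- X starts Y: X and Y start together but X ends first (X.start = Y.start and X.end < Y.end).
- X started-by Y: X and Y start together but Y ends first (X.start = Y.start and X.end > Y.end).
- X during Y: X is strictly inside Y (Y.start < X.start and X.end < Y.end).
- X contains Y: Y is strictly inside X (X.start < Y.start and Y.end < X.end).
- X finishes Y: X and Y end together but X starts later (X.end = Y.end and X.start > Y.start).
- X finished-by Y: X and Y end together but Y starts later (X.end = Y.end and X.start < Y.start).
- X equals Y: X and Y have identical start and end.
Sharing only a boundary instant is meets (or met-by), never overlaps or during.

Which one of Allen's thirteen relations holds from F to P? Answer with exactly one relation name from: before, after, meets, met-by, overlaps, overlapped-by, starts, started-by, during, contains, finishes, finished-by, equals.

F = [13:00, 13:30]; P = [13:30, 17:55].
Compare endpoints: F.start < P.start, F.start < P.end, F.end = P.start, F.end < P.end.
That pattern is 'meets'.

meets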